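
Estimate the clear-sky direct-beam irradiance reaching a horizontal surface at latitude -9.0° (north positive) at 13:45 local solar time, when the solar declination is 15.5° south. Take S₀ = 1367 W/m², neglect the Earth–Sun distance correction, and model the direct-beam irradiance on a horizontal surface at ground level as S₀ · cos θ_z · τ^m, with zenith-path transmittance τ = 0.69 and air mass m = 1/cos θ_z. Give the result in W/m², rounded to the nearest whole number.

809 W/m²

Hour angle H = 15° × (13.75 − 12) = 26.25°.
With φ = -9.0°, δ = -15.5°, H = 26.25°: sin φ sin δ = 0.0418, cos φ cos δ cos H = 0.8536, so cos θ_z = 0.8954.
Air mass m = 1/cos θ_z = 1/0.8954 = 1.117; τ^m = 0.69^1.117 = 0.6607.
Surface direct beam = 1367 × 0.8954 × 0.6607 = 808.70 W/m².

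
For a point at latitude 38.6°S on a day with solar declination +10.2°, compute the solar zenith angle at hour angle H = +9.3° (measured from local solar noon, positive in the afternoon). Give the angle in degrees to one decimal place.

With φ = -38.6°, δ = 10.2°, H = 9.30°: sin φ sin δ = -0.1105, cos φ cos δ cos H = 0.7591, so cos θ_z = 0.6486.
θ_z = arccos(0.6486) = 49.56°.

49.6°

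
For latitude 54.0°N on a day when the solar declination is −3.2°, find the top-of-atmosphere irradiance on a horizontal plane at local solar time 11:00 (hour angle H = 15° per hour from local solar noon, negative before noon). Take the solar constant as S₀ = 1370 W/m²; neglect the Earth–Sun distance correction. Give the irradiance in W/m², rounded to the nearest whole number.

715 W/m²

Hour angle H = 15° × (11 − 12) = -15.00°.
With φ = 54.0°, δ = -3.2°, H = -15.00°: sin φ sin δ = -0.0452, cos φ cos δ cos H = 0.5669, so cos θ_z = 0.5217.
Top-of-atmosphere irradiance = S₀ cos θ_z = 1370 × 0.5217 = 714.73 W/m².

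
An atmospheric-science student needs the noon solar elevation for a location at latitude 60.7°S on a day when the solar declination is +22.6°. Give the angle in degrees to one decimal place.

At local solar noon the hour angle is zero, so the elevation is 90° − |φ − δ| = 90° − |-60.7° − (22.6°)| = 90° − 83.3° = 6.7°.

6.7°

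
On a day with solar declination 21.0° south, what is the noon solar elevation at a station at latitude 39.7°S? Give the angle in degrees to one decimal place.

At local solar noon the hour angle is zero, so the elevation is 90° − |φ − δ| = 90° − |-39.7° − (-21.0°)| = 90° − 18.7° = 71.3°.

71.3°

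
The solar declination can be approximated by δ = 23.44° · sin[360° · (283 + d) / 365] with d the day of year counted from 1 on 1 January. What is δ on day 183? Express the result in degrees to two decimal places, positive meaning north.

360 × (283 + 183) / 365 = 459.616°; sin(459.616°) = 0.9859.
δ = 23.44 × 0.9859 = 23.109° ≈ +23.11°.

+23.11°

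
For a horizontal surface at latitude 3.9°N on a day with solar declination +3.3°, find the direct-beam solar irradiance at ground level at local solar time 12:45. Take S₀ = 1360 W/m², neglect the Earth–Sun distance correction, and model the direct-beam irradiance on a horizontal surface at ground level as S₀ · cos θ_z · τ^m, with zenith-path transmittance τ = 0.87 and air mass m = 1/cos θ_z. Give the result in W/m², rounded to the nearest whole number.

1157 W/m²

Hour angle H = 15° × (12.75 − 12) = 11.25°.
cos θ_z = sin φ sin δ + cos φ cos δ cos H = (0.0680)(0.0576) + (0.9977)(0.9983)(0.9808) = 0.9808.
Air mass m = 1/cos θ_z = 1/0.9808 = 1.020; τ^m = 0.87^1.020 = 0.8676.
Surface direct beam = 1360 × 0.9808 × 0.8676 = 1157.28 W/m².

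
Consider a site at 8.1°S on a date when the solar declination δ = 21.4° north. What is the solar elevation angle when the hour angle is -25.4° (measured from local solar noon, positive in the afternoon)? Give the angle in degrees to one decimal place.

51.4°

cos θ_z = sin φ sin δ + cos φ cos δ cos H = (-0.1409)(0.3649) + (0.9900)(0.9311)(0.9033) = 0.7812.
θ_z = arccos(0.7812) = 38.63°, so the elevation is 90° − 38.63° = 51.37°.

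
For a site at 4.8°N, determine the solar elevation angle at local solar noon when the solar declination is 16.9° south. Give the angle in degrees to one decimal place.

68.3°

At local solar noon the hour angle is zero, so the elevation is 90° − |φ − δ| = 90° − |4.8° − (-16.9°)| = 90° − 21.7° = 68.3°.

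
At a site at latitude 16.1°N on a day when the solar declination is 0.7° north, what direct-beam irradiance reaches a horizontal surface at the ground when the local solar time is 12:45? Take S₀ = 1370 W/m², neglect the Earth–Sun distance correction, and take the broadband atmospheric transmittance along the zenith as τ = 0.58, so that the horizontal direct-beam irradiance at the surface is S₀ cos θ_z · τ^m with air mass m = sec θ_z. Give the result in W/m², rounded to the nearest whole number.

Hour angle H = 15° × (12.75 − 12) = 11.25°.
cos θ_z = sin φ sin δ + cos φ cos δ cos H = (0.2773)(0.0122) + (0.9608)(0.9999)(0.9808) = 0.9456.
Air mass m = 1/cos θ_z = 1/0.9456 = 1.058; τ^m = 0.58^1.058 = 0.5620.
Surface direct beam = 1370 × 0.9456 × 0.5620 = 728.06 W/m².

728 W/m²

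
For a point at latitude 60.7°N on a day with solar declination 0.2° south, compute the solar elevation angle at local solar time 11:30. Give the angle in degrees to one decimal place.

28.8°

Hour angle H = 15° × (11.5 − 12) = -7.50°.
With φ = 60.7°, δ = -0.2°, H = -7.50°: sin φ sin δ = -0.0030, cos φ cos δ cos H = 0.4852, so cos θ_z = 0.4822.
θ_z = arccos(0.4822) = 61.17°, so the elevation is 90° − 61.17° = 28.83°.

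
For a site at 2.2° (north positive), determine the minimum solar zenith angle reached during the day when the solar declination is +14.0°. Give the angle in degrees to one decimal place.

11.8°

At local solar noon the hour angle is zero, so the zenith angle is |φ − δ| = |2.2° − (14.0°)| = 11.8°.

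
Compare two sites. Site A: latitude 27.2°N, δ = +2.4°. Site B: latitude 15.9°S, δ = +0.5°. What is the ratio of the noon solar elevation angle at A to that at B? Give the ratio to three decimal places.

A: 90° − |27.2 − (2.4)| = 65.20°.
B: 90° − |-15.9 − (0.5)| = 73.60°.
Ratio A/B = 65.2000 / 73.6000 = 0.8859.

0.886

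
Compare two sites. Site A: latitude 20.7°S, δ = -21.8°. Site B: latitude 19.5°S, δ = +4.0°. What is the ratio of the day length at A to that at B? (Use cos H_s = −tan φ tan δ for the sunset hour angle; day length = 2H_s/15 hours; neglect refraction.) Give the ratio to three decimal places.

1.114

A: H_s = arccos(−tan -20.7° · tan -21.8°) = 98.69°, so 2H_s/15 = 13.1587 h.
B: H_s = arccos(−tan -19.5° · tan 4.0°) = 88.58°, so 2H_s/15 = 11.8107 h.
Ratio A/B = 13.1587 / 11.8107 = 1.1141.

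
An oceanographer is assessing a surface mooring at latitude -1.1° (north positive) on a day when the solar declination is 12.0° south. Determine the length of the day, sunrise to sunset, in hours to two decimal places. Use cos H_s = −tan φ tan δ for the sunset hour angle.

cos H_s = −tan(-1.1°) · tan(-12.0°) = -0.0041, so H_s = arccos(-0.0041) = 90.23°.
Day length = 2 H_s / 15° h⁻¹ = 180.46° / 15 = 12.031 h.

12.03 hours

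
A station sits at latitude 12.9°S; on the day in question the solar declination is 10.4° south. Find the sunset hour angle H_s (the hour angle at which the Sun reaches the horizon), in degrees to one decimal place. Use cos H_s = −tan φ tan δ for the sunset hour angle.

92.4°

The sunset hour angle satisfies cos H_s = −tan φ tan δ = -0.0420, giving H_s = 92.41°.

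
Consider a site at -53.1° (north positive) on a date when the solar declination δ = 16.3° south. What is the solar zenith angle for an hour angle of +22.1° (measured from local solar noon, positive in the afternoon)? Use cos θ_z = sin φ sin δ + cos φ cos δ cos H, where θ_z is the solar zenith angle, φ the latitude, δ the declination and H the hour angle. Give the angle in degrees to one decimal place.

40.7°

cos θ_z = sin(-53.1°) sin(-16.3°) + cos(-53.1°) cos(-16.3°) cos(22.10°) = 0.2244 + 0.5339 = 0.7583.
θ_z = arccos(0.7583) = 40.69°.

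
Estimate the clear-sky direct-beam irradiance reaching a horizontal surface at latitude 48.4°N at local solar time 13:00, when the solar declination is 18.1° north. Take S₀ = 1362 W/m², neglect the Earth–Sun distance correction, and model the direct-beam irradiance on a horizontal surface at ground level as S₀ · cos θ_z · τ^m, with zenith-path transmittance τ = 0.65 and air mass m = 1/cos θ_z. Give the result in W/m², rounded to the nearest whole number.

687 W/m²

Hour angle H = 15° × (13 − 12) = 15.00°.
cos θ_z = sin φ sin δ + cos φ cos δ cos H = (0.7478)(0.3107) + (0.6639)(0.9505)(0.9659) = 0.8419.
Air mass m = 1/cos θ_z = 1/0.8419 = 1.188; τ^m = 0.65^1.188 = 0.5994.
Surface direct beam = 1362 × 0.8419 × 0.5994 = 687.31 W/m².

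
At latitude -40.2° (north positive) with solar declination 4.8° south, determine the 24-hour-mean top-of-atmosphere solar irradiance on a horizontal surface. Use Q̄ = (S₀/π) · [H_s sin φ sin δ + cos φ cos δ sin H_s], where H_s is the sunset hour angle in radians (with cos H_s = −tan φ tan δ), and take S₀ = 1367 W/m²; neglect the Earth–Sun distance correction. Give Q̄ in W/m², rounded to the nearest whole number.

cos H_s = −tan(-40.2°) · tan(-4.8°) = -0.0710, so H_s = arccos(-0.0710) = 94.07°. In radians, H_s = 1.6418.
H_s sin φ sin δ = 1.6418 × -0.6455 × -0.0837 = 0.0887.
cos φ cos δ sin H_s = 0.7638 × 0.9965 × 0.9975 = 0.7592.
Q̄ = (1367/π) × (0.0887 + 0.7592) = 435.13 × 0.8479 = 368.95 W/m².

369 W/m²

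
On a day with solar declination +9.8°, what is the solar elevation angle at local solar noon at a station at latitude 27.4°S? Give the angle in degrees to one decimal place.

52.8°

At local solar noon the hour angle is zero, so the elevation is 90° − |φ − δ| = 90° − |-27.4° − (9.8°)| = 90° − 37.2° = 52.8°.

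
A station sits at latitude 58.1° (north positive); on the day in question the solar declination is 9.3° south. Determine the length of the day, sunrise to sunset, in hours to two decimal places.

cos H_s = −tan(58.1°) · tan(-9.3°) = 0.2631, so H_s = arccos(0.2631) = 74.75°.
Day length = 2 H_s / 15° h⁻¹ = 149.50° / 15 = 9.967 h.

9.97 hours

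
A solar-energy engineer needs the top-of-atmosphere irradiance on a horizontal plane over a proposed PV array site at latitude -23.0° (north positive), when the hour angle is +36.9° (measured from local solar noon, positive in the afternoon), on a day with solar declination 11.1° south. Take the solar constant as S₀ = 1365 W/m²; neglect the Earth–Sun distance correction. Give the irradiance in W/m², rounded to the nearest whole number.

With φ = -23.0°, δ = -11.1°, H = 36.90°: sin φ sin δ = 0.0752, cos φ cos δ cos H = 0.7223, so cos θ_z = 0.7975.
Top-of-atmosphere irradiance = S₀ cos θ_z = 1365 × 0.7975 = 1088.59 W/m².

1089 W/m²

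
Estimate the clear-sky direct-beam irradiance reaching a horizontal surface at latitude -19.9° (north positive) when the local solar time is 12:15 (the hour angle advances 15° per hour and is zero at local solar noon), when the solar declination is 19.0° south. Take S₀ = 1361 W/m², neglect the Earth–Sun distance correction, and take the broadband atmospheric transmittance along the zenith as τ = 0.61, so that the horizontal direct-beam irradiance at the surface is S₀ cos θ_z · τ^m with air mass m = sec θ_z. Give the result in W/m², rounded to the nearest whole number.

828 W/m²

Hour angle H = 15° × (12.25 − 12) = 3.75°.
cos θ_z = sin(-19.9°) sin(-19.0°) + cos(-19.9°) cos(-19.0°) cos(3.75°) = 0.1108 + 0.8872 = 0.9980.
Air mass m = 1/cos θ_z = 1/0.9980 = 1.002; τ^m = 0.61^1.002 = 0.6094.
Surface direct beam = 1361 × 0.9980 × 0.6094 = 827.73 W/m².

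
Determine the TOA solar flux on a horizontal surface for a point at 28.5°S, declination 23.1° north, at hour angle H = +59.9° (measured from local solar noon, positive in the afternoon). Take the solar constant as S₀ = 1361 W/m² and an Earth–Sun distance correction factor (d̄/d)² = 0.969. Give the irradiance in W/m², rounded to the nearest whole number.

288 W/m²

cos θ_z = sin(-28.5°) sin(23.1°) + cos(-28.5°) cos(23.1°) cos(59.90°) = -0.1872 + 0.4054 = 0.2182.
Top-of-atmosphere irradiance = S₀ (d̄/d)² cos θ_z = 1361 × 0.969 × 0.2182 = 287.76 W/m².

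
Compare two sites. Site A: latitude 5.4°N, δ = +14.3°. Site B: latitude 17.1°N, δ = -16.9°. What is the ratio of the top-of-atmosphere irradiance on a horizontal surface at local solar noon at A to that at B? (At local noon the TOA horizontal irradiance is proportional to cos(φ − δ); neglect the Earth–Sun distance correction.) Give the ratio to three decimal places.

1.192

A: cos θ_z = cos(5.4° − (14.3°)) = 0.9880.
B: cos θ_z = cos(17.1° − (-16.9°)) = 0.8290.
Ratio A/B = 0.9880 / 0.8290 = 1.1918.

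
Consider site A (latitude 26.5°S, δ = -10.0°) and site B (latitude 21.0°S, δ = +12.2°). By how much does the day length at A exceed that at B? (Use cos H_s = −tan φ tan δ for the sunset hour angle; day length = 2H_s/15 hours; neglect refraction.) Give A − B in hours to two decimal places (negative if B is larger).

+1.31 h

A: H_s = arccos(−tan -26.5° · tan -10.0°) = 95.04°, so 2H_s/15 = 12.6720 h.
B: H_s = arccos(−tan -21.0° · tan 12.2°) = 85.24°, so 2H_s/15 = 11.3653 h.
A − B = 12.6720 − 11.3653 = 1.3067 h.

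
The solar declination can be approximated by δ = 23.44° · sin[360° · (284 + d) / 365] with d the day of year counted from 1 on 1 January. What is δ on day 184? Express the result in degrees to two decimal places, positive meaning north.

+22.96°

360 × (284 + 184) / 365 = 461.589°; sin(461.589°) = 0.9796.
δ = 23.44 × 0.9796 = 22.962° ≈ +22.96°.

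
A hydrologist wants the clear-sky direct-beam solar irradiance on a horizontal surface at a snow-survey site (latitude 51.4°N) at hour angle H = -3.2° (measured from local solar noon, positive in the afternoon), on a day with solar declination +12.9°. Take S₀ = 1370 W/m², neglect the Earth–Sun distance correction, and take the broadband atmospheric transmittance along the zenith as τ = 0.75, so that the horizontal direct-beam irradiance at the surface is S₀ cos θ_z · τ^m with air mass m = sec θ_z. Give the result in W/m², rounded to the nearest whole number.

741 W/m²

cos θ_z = sin(51.4°) sin(12.9°) + cos(51.4°) cos(12.9°) cos(-3.20°) = 0.1745 + 0.6072 = 0.7817.
Air mass m = 1/cos θ_z = 1/0.7817 = 1.279; τ^m = 0.75^1.279 = 0.6922.
Surface direct beam = 1370 × 0.7817 × 0.6922 = 741.30 W/m².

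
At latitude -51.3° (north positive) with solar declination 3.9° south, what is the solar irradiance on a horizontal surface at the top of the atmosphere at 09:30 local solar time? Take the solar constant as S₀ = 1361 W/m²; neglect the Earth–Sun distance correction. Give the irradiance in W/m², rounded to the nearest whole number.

Hour angle H = 15° × (9.5 − 12) = -37.50°.
cos θ_z = sin(-51.3°) sin(-3.9°) + cos(-51.3°) cos(-3.9°) cos(-37.50°) = 0.0531 + 0.4949 = 0.5480.
Top-of-atmosphere irradiance = S₀ cos θ_z = 1361 × 0.5480 = 745.83 W/m².

746 W/m²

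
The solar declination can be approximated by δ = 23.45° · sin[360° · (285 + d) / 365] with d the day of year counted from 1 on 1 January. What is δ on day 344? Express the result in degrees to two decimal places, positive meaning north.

-23.12°

360 × (285 + 344) / 365 = 620.384°; sin(620.384°) = -0.9859.
δ = 23.45 × -0.9859 = -23.119° ≈ -23.12°.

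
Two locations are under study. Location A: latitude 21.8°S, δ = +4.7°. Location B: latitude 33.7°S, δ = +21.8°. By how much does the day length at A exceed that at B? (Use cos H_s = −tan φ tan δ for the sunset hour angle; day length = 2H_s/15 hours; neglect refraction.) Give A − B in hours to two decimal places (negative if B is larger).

+1.81 h

A: H_s = arccos(−tan -21.8° · tan 4.7°) = 88.12°, so 2H_s/15 = 11.7493 h.
B: H_s = arccos(−tan -33.7° · tan 21.8°) = 74.53°, so 2H_s/15 = 9.9373 h.
A − B = 11.7493 − 9.9373 = 1.8120 h.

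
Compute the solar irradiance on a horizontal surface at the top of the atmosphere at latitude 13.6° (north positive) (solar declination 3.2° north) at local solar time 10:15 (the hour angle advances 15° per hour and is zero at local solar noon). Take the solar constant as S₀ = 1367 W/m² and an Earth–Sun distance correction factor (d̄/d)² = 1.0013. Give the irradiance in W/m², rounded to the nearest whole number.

1209 W/m²

Hour angle H = 15° × (10.25 − 12) = -26.25°.
cos θ_z = sin(13.6°) sin(3.2°) + cos(13.6°) cos(3.2°) cos(-26.25°) = 0.0131 + 0.8704 = 0.8835.
Top-of-atmosphere irradiance = S₀ (d̄/d)² cos θ_z = 1367 × 1.0013 × 0.8835 = 1209.31 W/m².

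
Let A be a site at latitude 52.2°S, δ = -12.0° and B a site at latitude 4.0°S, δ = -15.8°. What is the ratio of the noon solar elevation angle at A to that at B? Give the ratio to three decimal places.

A: 90° − |-52.2 − (-12.0)| = 49.80°.
B: 90° − |-4.0 − (-15.8)| = 78.20°.
Ratio A/B = 49.8000 / 78.2000 = 0.6368.

0.637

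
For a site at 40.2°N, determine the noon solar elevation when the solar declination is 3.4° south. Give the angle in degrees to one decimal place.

At local solar noon the hour angle is zero, so the elevation is 90° − |φ − δ| = 90° − |40.2° − (-3.4°)| = 90° − 43.6° = 46.4°.

46.4°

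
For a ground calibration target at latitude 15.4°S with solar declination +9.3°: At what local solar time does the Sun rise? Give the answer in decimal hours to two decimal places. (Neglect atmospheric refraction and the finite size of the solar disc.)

6.17 h

The sunset hour angle satisfies cos H_s = −tan φ tan δ = 0.0451, giving H_s = 87.42°.
Sunrise is at 12 − H_s/15 = 12 − 5.828 = 6.172 h local solar time.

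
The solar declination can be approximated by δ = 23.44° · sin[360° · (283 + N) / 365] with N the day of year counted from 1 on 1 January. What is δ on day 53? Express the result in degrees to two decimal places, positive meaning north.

360 × (283 + 53) / 365 = 331.397°; sin(331.397°) = -0.4787.
δ = 23.44 × -0.4787 = -11.221° ≈ -11.22°.

-11.22°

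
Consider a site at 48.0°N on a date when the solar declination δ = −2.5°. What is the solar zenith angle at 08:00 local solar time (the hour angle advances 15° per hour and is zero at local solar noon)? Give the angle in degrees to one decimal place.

72.4°

Hour angle H = 15° × (8 − 12) = -60.00°.
cos θ_z = sin(48.0°) sin(-2.5°) + cos(48.0°) cos(-2.5°) cos(-60.00°) = -0.0324 + 0.3342 = 0.3018.
θ_z = arccos(0.3018) = 72.43°.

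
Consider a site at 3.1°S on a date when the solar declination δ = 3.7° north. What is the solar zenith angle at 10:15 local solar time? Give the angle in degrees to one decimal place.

27.1°

Hour angle H = 15° × (10.25 − 12) = -26.25°.
With φ = -3.1°, δ = 3.7°, H = -26.25°: sin φ sin δ = -0.0035, cos φ cos δ cos H = 0.8937, so cos θ_z = 0.8902.
θ_z = arccos(0.8902) = 27.10°.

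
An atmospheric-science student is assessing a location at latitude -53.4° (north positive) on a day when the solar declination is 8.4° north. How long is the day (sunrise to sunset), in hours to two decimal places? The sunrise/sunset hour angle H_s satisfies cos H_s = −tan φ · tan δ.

10.47 hours

The sunset hour angle satisfies cos H_s = −tan φ tan δ = 0.1988, giving H_s = 78.53°.
Day length = 2 H_s / 15° h⁻¹ = 157.06° / 15 = 10.471 h.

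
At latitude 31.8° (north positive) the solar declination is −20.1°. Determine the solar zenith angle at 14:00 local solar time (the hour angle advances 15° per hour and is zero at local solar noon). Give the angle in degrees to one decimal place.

Hour angle H = 15° × (14 − 12) = 30.00°.
cos θ_z = sin φ sin δ + cos φ cos δ cos H = (0.5270)(-0.3437) + (0.8499)(0.9391)(0.8660) = 0.5101.
θ_z = arccos(0.5101) = 59.33°.

59.3°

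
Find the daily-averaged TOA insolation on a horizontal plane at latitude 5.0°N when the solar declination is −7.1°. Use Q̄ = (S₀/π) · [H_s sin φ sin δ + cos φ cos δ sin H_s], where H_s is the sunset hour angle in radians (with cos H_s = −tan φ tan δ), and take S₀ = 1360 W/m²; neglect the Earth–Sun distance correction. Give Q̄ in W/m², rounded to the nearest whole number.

421 W/m²

−tan φ tan δ = −(0.0875)(-0.1246) = 0.0109; H_s = arccos(0.0109) = 89.38°. In radians, H_s = 1.5600.
H_s sin φ sin δ = 1.5600 × 0.0872 × -0.1236 = -0.0168.
cos φ cos δ sin H_s = 0.9962 × 0.9923 × 0.9999 = 0.9884.
Q̄ = (1360/π) × (-0.0168 + 0.9884) = 432.90 × 0.9716 = 420.61 W/m².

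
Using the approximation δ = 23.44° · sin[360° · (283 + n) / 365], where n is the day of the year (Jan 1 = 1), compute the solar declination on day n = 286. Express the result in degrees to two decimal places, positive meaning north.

360 × (283 + 286) / 365 = 561.205°; sin(561.205°) = -0.3617.
δ = 23.44 × -0.3617 = -8.478° ≈ -8.48°.

-8.48°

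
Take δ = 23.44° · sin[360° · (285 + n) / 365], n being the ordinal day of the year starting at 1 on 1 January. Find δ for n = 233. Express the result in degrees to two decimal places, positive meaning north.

+11.40°

360 × (285 + 233) / 365 = 510.904°; sin(510.904°) = 0.4863.
δ = 23.44 × 0.4863 = 11.399° ≈ +11.40°.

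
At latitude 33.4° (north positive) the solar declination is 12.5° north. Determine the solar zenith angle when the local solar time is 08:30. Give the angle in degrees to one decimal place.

Hour angle H = 15° × (8.5 − 12) = -52.50°.
cos θ_z = sin φ sin δ + cos φ cos δ cos H = (0.5505)(0.2164) + (0.8348)(0.9763)(0.6088) = 0.6153.
θ_z = arccos(0.6153) = 52.03°.

52.0°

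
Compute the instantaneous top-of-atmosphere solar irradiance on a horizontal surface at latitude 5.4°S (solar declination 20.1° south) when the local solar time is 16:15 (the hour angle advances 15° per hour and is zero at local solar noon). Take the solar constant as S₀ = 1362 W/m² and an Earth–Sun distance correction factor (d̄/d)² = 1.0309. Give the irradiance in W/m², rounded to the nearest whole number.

626 W/m²

Hour angle H = 15° × (16.25 − 12) = 63.75°.
With φ = -5.4°, δ = -20.1°, H = 63.75°: sin φ sin δ = 0.0323, cos φ cos δ cos H = 0.4135, so cos θ_z = 0.4458.
Top-of-atmosphere irradiance = S₀ (d̄/d)² cos θ_z = 1362 × 1.0309 × 0.4458 = 625.94 W/m².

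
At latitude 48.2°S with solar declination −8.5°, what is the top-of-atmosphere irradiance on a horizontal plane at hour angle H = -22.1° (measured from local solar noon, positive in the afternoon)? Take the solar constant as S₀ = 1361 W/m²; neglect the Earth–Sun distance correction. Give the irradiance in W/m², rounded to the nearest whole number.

981 W/m²

cos θ_z = sin(-48.2°) sin(-8.5°) + cos(-48.2°) cos(-8.5°) cos(-22.10°) = 0.1102 + 0.6108 = 0.7210.
Top-of-atmosphere irradiance = S₀ cos θ_z = 1361 × 0.7210 = 981.28 W/m².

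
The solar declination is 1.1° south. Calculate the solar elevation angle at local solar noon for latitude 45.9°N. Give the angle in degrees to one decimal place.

43.0°

At local solar noon the hour angle is zero, so the elevation is 90° − |φ − δ| = 90° − |45.9° − (-1.1°)| = 90° − 47.0° = 43.0°.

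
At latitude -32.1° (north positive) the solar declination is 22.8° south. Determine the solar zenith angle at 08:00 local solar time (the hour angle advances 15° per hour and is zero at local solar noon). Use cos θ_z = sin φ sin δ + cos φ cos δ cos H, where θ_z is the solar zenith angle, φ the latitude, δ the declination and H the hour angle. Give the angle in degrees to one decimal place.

53.4°

Hour angle H = 15° × (8 − 12) = -60.00°.
cos θ_z = sin φ sin δ + cos φ cos δ cos H = (-0.5314)(-0.3875) + (0.8471)(0.9219)(0.5000) = 0.5964.
θ_z = arccos(0.5964) = 53.39°.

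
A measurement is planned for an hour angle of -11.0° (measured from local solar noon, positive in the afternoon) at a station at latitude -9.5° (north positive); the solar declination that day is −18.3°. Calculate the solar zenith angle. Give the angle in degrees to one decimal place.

13.8°

cos θ_z = sin φ sin δ + cos φ cos δ cos H = (-0.1650)(-0.3140) + (0.9863)(0.9494)(0.9816) = 0.9710.
θ_z = arccos(0.9710) = 13.83°.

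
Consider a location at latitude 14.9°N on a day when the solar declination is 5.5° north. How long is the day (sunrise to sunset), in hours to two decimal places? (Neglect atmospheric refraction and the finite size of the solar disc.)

12.20 hours

The sunset hour angle satisfies cos H_s = −tan φ tan δ = -0.0256, giving H_s = 91.47°.
Day length = 2 H_s / 15° h⁻¹ = 182.94° / 15 = 12.196 h.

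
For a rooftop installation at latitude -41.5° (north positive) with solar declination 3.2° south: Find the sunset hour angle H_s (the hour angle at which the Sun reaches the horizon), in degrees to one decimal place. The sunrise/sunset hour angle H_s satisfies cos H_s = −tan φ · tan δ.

92.8°

cos H_s = −tan(-41.5°) · tan(-3.2°) = -0.0495, so H_s = arccos(-0.0495) = 92.84°.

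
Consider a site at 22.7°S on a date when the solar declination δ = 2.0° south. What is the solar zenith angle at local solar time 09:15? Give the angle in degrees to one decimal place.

45.0°

Hour angle H = 15° × (9.25 − 12) = -41.25°.
cos θ_z = sin(-22.7°) sin(-2.0°) + cos(-22.7°) cos(-2.0°) cos(-41.25°) = 0.0135 + 0.6932 = 0.7067.
θ_z = arccos(0.7067) = 45.03°.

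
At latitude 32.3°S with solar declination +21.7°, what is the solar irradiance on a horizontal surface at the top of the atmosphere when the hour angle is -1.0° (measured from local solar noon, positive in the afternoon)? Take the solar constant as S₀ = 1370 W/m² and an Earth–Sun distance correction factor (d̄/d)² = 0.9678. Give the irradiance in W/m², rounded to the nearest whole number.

779 W/m²

cos θ_z = sin φ sin δ + cos φ cos δ cos H = (-0.5344)(0.3697) + (0.8453)(0.9291)(0.9998) = 0.5876.
Top-of-atmosphere irradiance = S₀ (d̄/d)² cos θ_z = 1370 × 0.9678 × 0.5876 = 779.09 W/m².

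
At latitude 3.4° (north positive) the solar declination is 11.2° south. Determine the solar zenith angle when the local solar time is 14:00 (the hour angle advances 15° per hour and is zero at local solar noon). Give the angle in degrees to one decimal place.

Hour angle H = 15° × (14 − 12) = 30.00°.
With φ = 3.4°, δ = -11.2°, H = 30.00°: sin φ sin δ = -0.0115, cos φ cos δ cos H = 0.8480, so cos θ_z = 0.8365.
θ_z = arccos(0.8365) = 33.23°.

33.2°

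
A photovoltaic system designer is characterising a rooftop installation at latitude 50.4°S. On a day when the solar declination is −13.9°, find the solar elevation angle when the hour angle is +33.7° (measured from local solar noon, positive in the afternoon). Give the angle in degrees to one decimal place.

cos θ_z = sin(-50.4°) sin(-13.9°) + cos(-50.4°) cos(-13.9°) cos(33.70°) = 0.1851 + 0.5148 = 0.6999.
θ_z = arccos(0.6999) = 45.58°, so the elevation is 90° − 45.58° = 44.42°.

44.4°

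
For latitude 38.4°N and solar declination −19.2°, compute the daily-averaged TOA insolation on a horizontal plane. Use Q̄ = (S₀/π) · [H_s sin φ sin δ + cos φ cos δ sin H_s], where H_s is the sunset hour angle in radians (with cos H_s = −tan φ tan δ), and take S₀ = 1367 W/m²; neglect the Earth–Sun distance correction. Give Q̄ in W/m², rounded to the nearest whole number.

195 W/m²

cos H_s = −tan(38.4°) · tan(-19.2°) = 0.2760, so H_s = arccos(0.2760) = 73.98°. In radians, H_s = 1.2912.
H_s sin φ sin δ = 1.2912 × 0.6211 × -0.3289 = -0.2638.
cos φ cos δ sin H_s = 0.7837 × 0.9444 × 0.9612 = 0.7114.
Q̄ = (1367/π) × (-0.2638 + 0.7114) = 435.13 × 0.4476 = 194.76 W/m².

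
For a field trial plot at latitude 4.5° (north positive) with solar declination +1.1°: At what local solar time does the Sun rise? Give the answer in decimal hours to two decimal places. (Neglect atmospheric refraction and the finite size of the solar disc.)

5.99 h

cos H_s = −tan(4.5°) · tan(1.1°) = -0.0015, so H_s = arccos(-0.0015) = 90.09°.
Sunrise is at 12 − H_s/15 = 12 − 6.006 = 5.994 h local solar time.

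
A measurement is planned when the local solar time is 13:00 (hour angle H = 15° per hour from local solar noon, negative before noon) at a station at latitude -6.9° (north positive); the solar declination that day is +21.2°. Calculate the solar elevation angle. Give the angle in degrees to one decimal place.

58.3°

Hour angle H = 15° × (13 − 12) = 15.00°.
cos θ_z = sin φ sin δ + cos φ cos δ cos H = (-0.1201)(0.3616) + (0.9928)(0.9323)(0.9659) = 0.8506.
θ_z = arccos(0.8506) = 31.72°, so the elevation is 90° − 31.72° = 58.28°.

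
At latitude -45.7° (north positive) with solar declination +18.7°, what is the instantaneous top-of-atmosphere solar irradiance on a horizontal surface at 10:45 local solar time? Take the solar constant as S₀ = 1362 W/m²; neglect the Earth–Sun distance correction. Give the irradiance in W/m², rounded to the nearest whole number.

Hour angle H = 15° × (10.75 − 12) = -18.75°.
With φ = -45.7°, δ = 18.7°, H = -18.75°: sin φ sin δ = -0.2295, cos φ cos δ cos H = 0.6264, so cos θ_z = 0.3969.
Top-of-atmosphere irradiance = S₀ cos θ_z = 1362 × 0.3969 = 540.58 W/m².

541 W/m²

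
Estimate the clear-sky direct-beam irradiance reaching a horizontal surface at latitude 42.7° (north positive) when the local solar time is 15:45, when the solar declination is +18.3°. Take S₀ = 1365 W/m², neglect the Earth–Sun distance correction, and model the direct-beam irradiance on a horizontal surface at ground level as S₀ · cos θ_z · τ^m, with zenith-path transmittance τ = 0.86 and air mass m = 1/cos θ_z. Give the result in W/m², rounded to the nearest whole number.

Hour angle H = 15° × (15.75 − 12) = 56.25°.
With φ = 42.7°, δ = 18.3°, H = 56.25°: sin φ sin δ = 0.2129, cos φ cos δ cos H = 0.3876, so cos θ_z = 0.6005.
Air mass m = 1/cos θ_z = 1/0.6005 = 1.665; τ^m = 0.86^1.665 = 0.7779.
Surface direct beam = 1365 × 0.6005 × 0.7779 = 637.63 W/m².

638 W/m²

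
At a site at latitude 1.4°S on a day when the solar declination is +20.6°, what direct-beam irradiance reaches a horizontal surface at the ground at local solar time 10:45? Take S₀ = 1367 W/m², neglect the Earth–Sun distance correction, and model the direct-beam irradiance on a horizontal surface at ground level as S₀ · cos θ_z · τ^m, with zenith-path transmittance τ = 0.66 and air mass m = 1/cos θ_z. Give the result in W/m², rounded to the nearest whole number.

Hour angle H = 15° × (10.75 − 12) = -18.75°.
cos θ_z = sin φ sin δ + cos φ cos δ cos H = (-0.0244)(0.3518) + (0.9997)(0.9361)(0.9469) = 0.8775.
Air mass m = 1/cos θ_z = 1/0.8775 = 1.140; τ^m = 0.66^1.140 = 0.6227.
Surface direct beam = 1367 × 0.8775 × 0.6227 = 746.96 W/m².

747 W/m²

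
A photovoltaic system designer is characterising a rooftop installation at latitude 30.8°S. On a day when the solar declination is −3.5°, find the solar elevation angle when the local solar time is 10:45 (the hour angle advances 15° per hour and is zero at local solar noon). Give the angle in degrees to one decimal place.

Hour angle H = 15° × (10.75 − 12) = -18.75°.
With φ = -30.8°, δ = -3.5°, H = -18.75°: sin φ sin δ = 0.0313, cos φ cos δ cos H = 0.8119, so cos θ_z = 0.8432.
θ_z = arccos(0.8432) = 32.52°, so the elevation is 90° − 32.52° = 57.48°.

57.5°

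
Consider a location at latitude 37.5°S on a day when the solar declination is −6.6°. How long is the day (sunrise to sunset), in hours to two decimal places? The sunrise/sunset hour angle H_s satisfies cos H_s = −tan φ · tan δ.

12.68 hours

cos H_s = −tan(-37.5°) · tan(-6.6°) = -0.0888, so H_s = arccos(-0.0888) = 95.09°.
Day length = 2 H_s / 15° h⁻¹ = 190.18° / 15 = 12.679 h.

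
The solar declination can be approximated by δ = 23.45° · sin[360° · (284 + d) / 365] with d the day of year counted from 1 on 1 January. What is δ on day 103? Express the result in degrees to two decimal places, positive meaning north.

360 × (284 + 103) / 365 = 381.699°; sin(381.699°) = 0.3697.
δ = 23.45 × 0.3697 = 8.669° ≈ +8.67°.

+8.67°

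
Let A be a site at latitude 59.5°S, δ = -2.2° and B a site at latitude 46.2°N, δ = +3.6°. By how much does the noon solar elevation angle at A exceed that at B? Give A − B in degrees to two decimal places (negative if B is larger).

-14.70°

A: 90° − |-59.5 − (-2.2)| = 32.70°.
B: 90° − |46.2 − (3.6)| = 47.40°.
A − B = 32.70 − 47.40 = -14.70°.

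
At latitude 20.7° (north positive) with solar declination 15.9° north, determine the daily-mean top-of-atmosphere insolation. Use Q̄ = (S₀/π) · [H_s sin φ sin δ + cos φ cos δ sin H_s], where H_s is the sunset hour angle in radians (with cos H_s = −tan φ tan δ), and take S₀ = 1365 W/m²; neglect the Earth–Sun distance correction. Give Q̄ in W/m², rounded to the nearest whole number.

459 W/m²

The sunset hour angle satisfies cos H_s = −tan φ tan δ = -0.1076, giving H_s = 96.18°. In radians, H_s = 1.6787.
H_s sin φ sin δ = 1.6787 × 0.3535 × 0.2740 = 0.1626.
cos φ cos δ sin H_s = 0.9354 × 0.9617 × 0.9942 = 0.8944.
Q̄ = (1365/π) × (0.1626 + 0.8944) = 434.49 × 1.0570 = 459.26 W/m².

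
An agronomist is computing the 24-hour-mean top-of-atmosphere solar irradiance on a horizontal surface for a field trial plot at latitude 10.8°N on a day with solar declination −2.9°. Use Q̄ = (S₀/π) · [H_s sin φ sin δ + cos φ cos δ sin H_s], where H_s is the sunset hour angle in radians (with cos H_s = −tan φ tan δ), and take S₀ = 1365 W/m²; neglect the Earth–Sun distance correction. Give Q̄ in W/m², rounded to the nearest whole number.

420 W/m²

The sunset hour angle satisfies cos H_s = −tan φ tan δ = 0.0097, giving H_s = 89.44°. In radians, H_s = 1.5610.
H_s sin φ sin δ = 1.5610 × 0.1874 × -0.0506 = -0.0148.
cos φ cos δ sin H_s = 0.9823 × 0.9987 × 1.0000 = 0.9810.
Q̄ = (1365/π) × (-0.0148 + 0.9810) = 434.49 × 0.9662 = 419.80 W/m².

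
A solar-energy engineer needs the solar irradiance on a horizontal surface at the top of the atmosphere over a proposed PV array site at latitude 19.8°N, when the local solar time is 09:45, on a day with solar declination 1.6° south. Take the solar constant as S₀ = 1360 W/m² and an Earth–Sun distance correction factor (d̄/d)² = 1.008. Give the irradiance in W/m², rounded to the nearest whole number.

1059 W/m²

Hour angle H = 15° × (9.75 − 12) = -33.75°.
With φ = 19.8°, δ = -1.6°, H = -33.75°: sin φ sin δ = -0.0095, cos φ cos δ cos H = 0.7820, so cos θ_z = 0.7725.
Top-of-atmosphere irradiance = S₀ (d̄/d)² cos θ_z = 1360 × 1.008 × 0.7725 = 1059.00 W/m².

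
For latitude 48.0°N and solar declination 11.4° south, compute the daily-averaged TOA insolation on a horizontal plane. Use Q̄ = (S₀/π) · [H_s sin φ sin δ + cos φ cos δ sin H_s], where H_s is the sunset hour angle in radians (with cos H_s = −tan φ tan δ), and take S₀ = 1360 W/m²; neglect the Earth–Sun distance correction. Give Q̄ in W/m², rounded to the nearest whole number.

−tan φ tan δ = −(1.1106)(-0.2016) = 0.2239; H_s = arccos(0.2239) = 77.06°. In radians, H_s = 1.3450.
H_s sin φ sin δ = 1.3450 × 0.7431 × -0.1977 = -0.1976.
cos φ cos δ sin H_s = 0.6691 × 0.9803 × 0.9746 = 0.6393.
Q̄ = (1360/π) × (-0.1976 + 0.6393) = 432.90 × 0.4417 = 191.21 W/m².

191 W/m²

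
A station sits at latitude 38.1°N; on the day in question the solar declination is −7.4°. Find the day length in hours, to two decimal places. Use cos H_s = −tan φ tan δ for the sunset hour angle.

−tan φ tan δ = −(0.7841)(-0.1299) = 0.1019; H_s = arccos(0.1019) = 84.15°.
Day length = 2 H_s / 15° h⁻¹ = 168.30° / 15 = 11.220 h.

11.22 hours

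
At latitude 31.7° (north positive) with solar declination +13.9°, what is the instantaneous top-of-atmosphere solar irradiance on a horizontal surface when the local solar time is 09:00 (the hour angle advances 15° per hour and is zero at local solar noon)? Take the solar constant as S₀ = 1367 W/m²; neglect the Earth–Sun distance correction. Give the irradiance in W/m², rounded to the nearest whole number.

Hour angle H = 15° × (9 − 12) = -45.00°.
With φ = 31.7°, δ = 13.9°, H = -45.00°: sin φ sin δ = 0.1262, cos φ cos δ cos H = 0.5840, so cos θ_z = 0.7102.
Top-of-atmosphere irradiance = S₀ cos θ_z = 1367 × 0.7102 = 970.84 W/m².

971 W/m²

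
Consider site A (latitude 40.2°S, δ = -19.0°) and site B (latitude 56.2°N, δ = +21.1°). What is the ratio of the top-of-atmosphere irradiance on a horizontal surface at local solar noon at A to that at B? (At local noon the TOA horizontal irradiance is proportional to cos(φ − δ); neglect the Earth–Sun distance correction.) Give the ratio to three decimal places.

1.140

A: cos θ_z = cos(-40.2° − (-19.0°)) = 0.9323.
B: cos θ_z = cos(56.2° − (21.1°)) = 0.8181.
Ratio A/B = 0.9323 / 0.8181 = 1.1396.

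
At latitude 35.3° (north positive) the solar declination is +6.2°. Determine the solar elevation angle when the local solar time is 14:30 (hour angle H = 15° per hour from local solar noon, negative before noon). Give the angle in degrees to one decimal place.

44.9°

Hour angle H = 15° × (14.5 − 12) = 37.50°.
cos θ_z = sin(35.3°) sin(6.2°) + cos(35.3°) cos(6.2°) cos(37.50°) = 0.0624 + 0.6437 = 0.7061.
θ_z = arccos(0.7061) = 45.08°, so the elevation is 90° − 45.08° = 44.92°.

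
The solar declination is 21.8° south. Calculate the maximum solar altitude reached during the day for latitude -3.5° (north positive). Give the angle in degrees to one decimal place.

At local solar noon the hour angle is zero, so the elevation is 90° − |φ − δ| = 90° − |-3.5° − (-21.8°)| = 90° − 18.3° = 71.7°.

71.7°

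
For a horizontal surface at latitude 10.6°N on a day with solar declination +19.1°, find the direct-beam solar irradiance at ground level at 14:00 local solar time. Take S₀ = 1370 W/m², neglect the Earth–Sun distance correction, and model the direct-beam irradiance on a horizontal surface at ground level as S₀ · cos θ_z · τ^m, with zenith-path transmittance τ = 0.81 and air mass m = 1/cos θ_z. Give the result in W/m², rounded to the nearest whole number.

Hour angle H = 15° × (14 − 12) = 30.00°.
With φ = 10.6°, δ = 19.1°, H = 30.00°: sin φ sin δ = 0.0602, cos φ cos δ cos H = 0.8044, so cos θ_z = 0.8646.
Air mass m = 1/cos θ_z = 1/0.8646 = 1.157; τ^m = 0.81^1.157 = 0.7836.
Surface direct beam = 1370 × 0.8646 × 0.7836 = 928.18 W/m².

928 W/m²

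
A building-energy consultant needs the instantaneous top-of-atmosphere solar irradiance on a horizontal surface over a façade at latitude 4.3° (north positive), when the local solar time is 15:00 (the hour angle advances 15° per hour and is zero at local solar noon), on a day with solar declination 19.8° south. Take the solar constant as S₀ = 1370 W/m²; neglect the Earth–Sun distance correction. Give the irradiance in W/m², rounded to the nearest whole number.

Hour angle H = 15° × (15 − 12) = 45.00°.
cos θ_z = sin(4.3°) sin(-19.8°) + cos(4.3°) cos(-19.8°) cos(45.00°) = -0.0254 + 0.6634 = 0.6380.
Top-of-atmosphere irradiance = S₀ cos θ_z = 1370 × 0.6380 = 874.06 W/m².

874 W/m²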